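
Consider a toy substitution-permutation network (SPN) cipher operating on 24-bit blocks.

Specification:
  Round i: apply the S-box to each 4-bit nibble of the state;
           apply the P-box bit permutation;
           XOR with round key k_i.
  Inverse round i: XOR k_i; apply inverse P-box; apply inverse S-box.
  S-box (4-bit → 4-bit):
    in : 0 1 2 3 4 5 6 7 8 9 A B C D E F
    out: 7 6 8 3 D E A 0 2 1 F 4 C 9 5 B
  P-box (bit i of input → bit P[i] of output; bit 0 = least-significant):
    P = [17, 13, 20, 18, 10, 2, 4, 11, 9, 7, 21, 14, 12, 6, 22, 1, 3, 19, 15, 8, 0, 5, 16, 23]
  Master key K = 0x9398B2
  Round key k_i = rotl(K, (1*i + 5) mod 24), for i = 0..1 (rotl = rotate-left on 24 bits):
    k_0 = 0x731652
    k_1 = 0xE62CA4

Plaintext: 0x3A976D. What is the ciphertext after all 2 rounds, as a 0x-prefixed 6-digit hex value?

0xE04F6C

s_0 = plaintext = 0x3A976D
s_1 = Round(s_0, k_0) = 0x7D8F7F
s_2 = Round(s_1, k_1) = 0xE04F6C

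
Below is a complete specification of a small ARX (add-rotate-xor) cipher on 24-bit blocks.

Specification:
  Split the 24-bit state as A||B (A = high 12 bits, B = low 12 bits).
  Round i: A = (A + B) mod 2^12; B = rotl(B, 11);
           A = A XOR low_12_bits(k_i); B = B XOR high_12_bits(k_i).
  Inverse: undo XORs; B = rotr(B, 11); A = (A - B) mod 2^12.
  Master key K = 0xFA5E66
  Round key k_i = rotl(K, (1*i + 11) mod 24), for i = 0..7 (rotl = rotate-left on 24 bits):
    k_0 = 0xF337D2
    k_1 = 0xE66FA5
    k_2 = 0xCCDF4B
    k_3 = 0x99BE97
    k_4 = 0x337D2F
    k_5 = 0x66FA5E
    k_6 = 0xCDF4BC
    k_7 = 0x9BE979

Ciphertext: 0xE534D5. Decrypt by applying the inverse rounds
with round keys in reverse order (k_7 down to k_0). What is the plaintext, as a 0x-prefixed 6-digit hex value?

0xD35124

s_0 = ciphertext = 0xE534D5
s_1 = InvRound(s_0, k_7) = 0xC53AD7
s_2 = InvRound(s_1, k_6) = 0xCDFC10
s_3 = InvRound(s_2, k_5) = 0x1824FF
s_4 = InvRound(s_3, k_4) = 0xD1DF90
s_5 = InvRound(s_4, k_3) = 0x774C16
s_6 = InvRound(s_5, k_2) = 0x6891B6
s_7 = InvRound(s_6, k_1) = 0x98BFA1
s_8 = InvRound(s_7, k_0) = 0xD35124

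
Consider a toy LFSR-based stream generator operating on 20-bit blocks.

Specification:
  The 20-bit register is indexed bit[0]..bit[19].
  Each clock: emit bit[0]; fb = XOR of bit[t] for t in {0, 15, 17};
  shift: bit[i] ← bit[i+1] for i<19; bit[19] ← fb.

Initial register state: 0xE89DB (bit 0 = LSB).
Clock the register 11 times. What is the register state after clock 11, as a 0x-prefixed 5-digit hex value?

reg_0 = 0xE89DB
clock 1: out=1, reg = 0xF44ED
clock 2: out=1, reg = 0x7A276
clock 3: out=0, reg = 0x3D13B
clock 4: out=1, reg = 0x9E89D
clock 5: out=1, reg = 0x4F44E
clock 6: out=0, reg = 0xA7A27
clock 7: out=1, reg = 0x53D13
clock 8: out=1, reg = 0xA9E89
clock 9: out=1, reg = 0xD4F44
clock 10: out=0, reg = 0x6A7A2
clock 11: out=0, reg = 0x353D1

0x353D1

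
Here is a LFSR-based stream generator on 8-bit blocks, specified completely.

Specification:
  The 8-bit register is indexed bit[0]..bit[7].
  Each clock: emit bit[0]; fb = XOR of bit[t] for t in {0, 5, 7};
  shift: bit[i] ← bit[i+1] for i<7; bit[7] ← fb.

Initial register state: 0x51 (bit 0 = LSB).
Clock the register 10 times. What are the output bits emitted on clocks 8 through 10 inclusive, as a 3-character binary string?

reg_0 = 0x51
clock 1: out=1, reg = 0xA8
clock 2: out=0, reg = 0x54
clock 3: out=0, reg = 0x2A
clock 4: out=0, reg = 0x95
clock 5: out=1, reg = 0x4A
clock 6: out=0, reg = 0x25
clock 7: out=1, reg = 0x12
clock 8: out=0, reg = 0x09
clock 9: out=1, reg = 0x84
clock 10: out=0, reg = 0xC2

010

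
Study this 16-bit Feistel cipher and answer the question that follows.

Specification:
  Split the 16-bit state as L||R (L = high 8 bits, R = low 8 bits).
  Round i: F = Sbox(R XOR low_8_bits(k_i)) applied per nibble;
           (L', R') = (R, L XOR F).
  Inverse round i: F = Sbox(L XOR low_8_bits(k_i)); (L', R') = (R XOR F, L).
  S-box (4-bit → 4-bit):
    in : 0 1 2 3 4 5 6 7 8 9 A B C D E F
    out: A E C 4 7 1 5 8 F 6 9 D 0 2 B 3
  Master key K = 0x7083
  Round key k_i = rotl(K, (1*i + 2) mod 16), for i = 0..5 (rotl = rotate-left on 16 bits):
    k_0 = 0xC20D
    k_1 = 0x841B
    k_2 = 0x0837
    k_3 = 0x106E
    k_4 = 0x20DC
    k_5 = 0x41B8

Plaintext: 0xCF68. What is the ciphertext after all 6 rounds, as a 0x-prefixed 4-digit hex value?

0xEAD8

s_0 = plaintext = 0xCF68
s_1 = Round(s_0, k_0) = 0x689E
s_2 = Round(s_1, k_1) = 0x9E99
s_3 = Round(s_2, k_2) = 0x9905
s_4 = Round(s_3, k_3) = 0x05C4
s_5 = Round(s_4, k_4) = 0xC4EA
s_6 = Round(s_5, k_5) = 0xEAD8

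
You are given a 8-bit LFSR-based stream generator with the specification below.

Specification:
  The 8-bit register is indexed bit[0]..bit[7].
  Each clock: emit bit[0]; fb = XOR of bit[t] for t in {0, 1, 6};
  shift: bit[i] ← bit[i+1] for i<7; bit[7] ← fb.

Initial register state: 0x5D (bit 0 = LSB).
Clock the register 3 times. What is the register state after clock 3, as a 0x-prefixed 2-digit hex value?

reg_0 = 0x5D
clock 1: out=1, reg = 0x2E
clock 2: out=0, reg = 0x97
clock 3: out=1, reg = 0x4B

0x4B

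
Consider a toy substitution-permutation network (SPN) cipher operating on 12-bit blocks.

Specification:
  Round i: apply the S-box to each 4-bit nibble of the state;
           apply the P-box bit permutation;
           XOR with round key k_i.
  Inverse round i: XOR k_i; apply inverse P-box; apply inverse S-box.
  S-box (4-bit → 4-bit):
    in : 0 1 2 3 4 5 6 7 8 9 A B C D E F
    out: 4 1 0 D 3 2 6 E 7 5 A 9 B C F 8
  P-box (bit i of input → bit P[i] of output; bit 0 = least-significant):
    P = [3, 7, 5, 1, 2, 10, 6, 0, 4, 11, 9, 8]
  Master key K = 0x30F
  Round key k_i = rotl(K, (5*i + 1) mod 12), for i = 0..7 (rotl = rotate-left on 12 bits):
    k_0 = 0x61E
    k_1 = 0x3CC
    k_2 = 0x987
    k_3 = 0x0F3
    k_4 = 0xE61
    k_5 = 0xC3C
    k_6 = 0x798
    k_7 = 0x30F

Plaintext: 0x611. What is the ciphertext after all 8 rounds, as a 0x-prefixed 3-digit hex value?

s_0 = plaintext = 0x611
s_1 = Round(s_0, k_0) = 0xC12
s_2 = Round(s_1, k_1) = 0xAD8
s_3 = Round(s_2, k_2) = 0x06E
s_4 = Round(s_3, k_3) = 0x619
s_5 = Round(s_4, k_4) = 0x44D
s_6 = Round(s_5, k_5) = 0x00A
s_7 = Round(s_6, k_6) = 0x55A
s_8 = Round(s_7, k_7) = 0xF8D

0xF8D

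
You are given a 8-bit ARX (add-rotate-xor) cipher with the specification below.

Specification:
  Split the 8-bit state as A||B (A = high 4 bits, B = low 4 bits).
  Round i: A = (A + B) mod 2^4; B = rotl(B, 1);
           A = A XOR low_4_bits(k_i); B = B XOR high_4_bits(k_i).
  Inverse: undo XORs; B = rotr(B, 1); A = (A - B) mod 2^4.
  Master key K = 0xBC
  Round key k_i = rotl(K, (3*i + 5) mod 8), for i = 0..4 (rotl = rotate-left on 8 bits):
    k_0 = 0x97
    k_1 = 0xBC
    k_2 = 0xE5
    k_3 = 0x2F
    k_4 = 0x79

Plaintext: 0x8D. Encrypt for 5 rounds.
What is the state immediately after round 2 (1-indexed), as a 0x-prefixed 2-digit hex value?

0x8F

s_0 = plaintext = 0x8D
s_1 = Round(s_0, k_0) = 0x22
s_2 = Round(s_1, k_1) = 0x8F
s_3 = Round(s_2, k_2) = 0x21
s_4 = Round(s_3, k_3) = 0xC0
s_5 = Round(s_4, k_4) = 0x57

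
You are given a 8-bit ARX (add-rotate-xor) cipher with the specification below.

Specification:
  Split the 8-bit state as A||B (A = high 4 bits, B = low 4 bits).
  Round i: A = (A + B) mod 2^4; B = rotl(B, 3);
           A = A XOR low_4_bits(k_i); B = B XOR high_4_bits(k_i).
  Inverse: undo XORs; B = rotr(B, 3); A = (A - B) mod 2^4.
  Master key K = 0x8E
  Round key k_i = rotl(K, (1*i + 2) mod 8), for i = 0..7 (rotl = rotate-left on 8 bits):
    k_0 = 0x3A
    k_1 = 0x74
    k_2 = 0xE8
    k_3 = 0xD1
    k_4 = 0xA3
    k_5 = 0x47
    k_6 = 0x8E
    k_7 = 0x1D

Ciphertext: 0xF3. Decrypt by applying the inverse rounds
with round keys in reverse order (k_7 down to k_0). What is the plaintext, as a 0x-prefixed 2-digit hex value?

0x13

s_0 = ciphertext = 0xF3
s_1 = InvRound(s_0, k_7) = 0xE4
s_2 = InvRound(s_1, k_6) = 0x79
s_3 = InvRound(s_2, k_5) = 0x5B
s_4 = InvRound(s_3, k_4) = 0x42
s_5 = InvRound(s_4, k_3) = 0x6F
s_6 = InvRound(s_5, k_2) = 0xC2
s_7 = InvRound(s_6, k_1) = 0xEA
s_8 = InvRound(s_7, k_0) = 0x13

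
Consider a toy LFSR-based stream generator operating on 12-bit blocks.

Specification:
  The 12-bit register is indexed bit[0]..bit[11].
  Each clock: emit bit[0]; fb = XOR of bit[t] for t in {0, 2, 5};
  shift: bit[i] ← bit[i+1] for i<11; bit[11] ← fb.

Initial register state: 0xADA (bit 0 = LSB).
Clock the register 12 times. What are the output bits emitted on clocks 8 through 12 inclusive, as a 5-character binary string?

10101

reg_0 = 0xADA
clock 1: out=0, reg = 0x56D
clock 2: out=1, reg = 0xAB6
clock 3: out=0, reg = 0x55B
clock 4: out=1, reg = 0xAAD
clock 5: out=1, reg = 0xD56
clock 6: out=0, reg = 0xEAB
clock 7: out=1, reg = 0x755
clock 8: out=1, reg = 0x3AA
clock 9: out=0, reg = 0x9D5
clock 10: out=1, reg = 0x4EA
clock 11: out=0, reg = 0xA75
clock 12: out=1, reg = 0xD3A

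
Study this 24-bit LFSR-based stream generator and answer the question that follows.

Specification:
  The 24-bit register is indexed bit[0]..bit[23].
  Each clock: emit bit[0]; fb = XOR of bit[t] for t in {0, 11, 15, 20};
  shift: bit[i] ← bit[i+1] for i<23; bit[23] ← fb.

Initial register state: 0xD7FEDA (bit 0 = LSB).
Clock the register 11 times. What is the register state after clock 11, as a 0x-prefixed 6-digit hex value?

reg_0 = 0xD7FEDA
clock 1: out=0, reg = 0xEBFF6D
clock 2: out=1, reg = 0xF5FFB6
clock 3: out=0, reg = 0xFAFFDB
clock 4: out=1, reg = 0x7D7FED
clock 5: out=1, reg = 0xBEBFF6
clock 6: out=0, reg = 0xDF5FFB
clock 7: out=1, reg = 0xEFAFFD
clock 8: out=1, reg = 0xF7D7FE
clock 9: out=0, reg = 0x7BEBFF
clock 10: out=1, reg = 0x3DF5FF
clock 11: out=1, reg = 0x9EFAFF

0x9EFAFF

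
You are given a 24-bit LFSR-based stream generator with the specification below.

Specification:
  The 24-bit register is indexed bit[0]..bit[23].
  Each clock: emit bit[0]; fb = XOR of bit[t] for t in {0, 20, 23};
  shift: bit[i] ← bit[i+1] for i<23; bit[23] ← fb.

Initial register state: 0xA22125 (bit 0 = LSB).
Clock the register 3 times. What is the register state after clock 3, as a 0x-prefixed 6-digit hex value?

0x544424

reg_0 = 0xA22125
clock 1: out=1, reg = 0x511092
clock 2: out=0, reg = 0xA88849
clock 3: out=1, reg = 0x544424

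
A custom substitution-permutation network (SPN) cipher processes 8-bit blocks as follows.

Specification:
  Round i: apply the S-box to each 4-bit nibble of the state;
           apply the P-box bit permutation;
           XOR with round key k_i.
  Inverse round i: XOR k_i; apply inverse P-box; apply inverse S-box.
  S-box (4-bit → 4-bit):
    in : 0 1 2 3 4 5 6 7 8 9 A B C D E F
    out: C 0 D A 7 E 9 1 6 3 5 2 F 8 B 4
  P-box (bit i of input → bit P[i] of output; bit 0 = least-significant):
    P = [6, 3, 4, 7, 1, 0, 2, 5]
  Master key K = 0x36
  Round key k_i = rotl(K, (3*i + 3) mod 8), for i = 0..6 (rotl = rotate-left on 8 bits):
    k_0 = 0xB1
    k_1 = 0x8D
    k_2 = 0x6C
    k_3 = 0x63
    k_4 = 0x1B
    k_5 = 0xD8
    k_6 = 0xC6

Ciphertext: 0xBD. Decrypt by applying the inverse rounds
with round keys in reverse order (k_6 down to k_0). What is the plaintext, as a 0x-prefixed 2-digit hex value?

s_0 = ciphertext = 0xBD
s_1 = InvRound(s_0, k_6) = 0xE4
s_2 = InvRound(s_1, k_5) = 0x08
s_3 = InvRound(s_2, k_4) = 0x9F
s_4 = InvRound(s_3, k_3) = 0x0C
s_5 = InvRound(s_4, k_2) = 0xD7
s_6 = InvRound(s_5, k_1) = 0x74
s_7 = InvRound(s_6, k_0) = 0x86

0x86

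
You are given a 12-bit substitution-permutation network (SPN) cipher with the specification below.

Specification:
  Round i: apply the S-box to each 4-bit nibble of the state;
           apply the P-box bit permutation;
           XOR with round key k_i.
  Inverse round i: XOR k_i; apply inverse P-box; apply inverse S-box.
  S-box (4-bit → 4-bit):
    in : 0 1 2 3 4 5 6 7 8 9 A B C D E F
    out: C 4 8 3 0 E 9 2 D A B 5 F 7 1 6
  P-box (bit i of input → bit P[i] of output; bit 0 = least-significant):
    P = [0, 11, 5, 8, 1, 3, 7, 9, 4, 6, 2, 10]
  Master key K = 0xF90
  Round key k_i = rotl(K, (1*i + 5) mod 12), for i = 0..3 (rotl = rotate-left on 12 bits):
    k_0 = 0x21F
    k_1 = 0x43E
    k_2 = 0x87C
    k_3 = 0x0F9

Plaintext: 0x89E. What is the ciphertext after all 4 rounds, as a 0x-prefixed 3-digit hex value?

0xC4F

s_0 = plaintext = 0x89E
s_1 = Round(s_0, k_0) = 0x402
s_2 = Round(s_1, k_1) = 0x7BE
s_3 = Round(s_2, k_2) = 0x8BF
s_4 = Round(s_3, k_3) = 0xC4F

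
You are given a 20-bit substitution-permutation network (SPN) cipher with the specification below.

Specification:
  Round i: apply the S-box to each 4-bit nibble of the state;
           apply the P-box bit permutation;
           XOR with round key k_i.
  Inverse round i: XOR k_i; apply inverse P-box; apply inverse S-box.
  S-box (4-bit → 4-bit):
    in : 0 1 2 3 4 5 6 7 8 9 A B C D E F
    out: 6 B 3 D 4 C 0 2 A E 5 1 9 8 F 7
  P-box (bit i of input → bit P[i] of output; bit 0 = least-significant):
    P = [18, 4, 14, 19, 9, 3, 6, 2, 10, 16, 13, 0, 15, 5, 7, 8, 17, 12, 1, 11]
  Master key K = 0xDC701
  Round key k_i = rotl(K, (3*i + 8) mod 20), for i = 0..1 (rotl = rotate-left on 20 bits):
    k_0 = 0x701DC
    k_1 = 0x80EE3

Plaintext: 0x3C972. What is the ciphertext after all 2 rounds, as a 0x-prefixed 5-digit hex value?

s_0 = plaintext = 0x3C972
s_1 = Round(s_0, k_0) = 0x0A8C7
s_2 = Round(s_1, k_1) = 0x99C74

0x99C74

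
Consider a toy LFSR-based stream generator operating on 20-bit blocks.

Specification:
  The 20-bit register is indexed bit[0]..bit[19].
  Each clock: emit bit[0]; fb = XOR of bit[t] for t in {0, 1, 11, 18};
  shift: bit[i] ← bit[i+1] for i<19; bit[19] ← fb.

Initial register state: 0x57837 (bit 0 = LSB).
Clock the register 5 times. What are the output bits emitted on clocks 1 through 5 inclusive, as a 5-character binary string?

reg_0 = 0x57837
clock 1: out=1, reg = 0x2BC1B
clock 2: out=1, reg = 0x95E0D
clock 3: out=1, reg = 0x4AF06
clock 4: out=0, reg = 0xA5783
clock 5: out=1, reg = 0x52BC1

11101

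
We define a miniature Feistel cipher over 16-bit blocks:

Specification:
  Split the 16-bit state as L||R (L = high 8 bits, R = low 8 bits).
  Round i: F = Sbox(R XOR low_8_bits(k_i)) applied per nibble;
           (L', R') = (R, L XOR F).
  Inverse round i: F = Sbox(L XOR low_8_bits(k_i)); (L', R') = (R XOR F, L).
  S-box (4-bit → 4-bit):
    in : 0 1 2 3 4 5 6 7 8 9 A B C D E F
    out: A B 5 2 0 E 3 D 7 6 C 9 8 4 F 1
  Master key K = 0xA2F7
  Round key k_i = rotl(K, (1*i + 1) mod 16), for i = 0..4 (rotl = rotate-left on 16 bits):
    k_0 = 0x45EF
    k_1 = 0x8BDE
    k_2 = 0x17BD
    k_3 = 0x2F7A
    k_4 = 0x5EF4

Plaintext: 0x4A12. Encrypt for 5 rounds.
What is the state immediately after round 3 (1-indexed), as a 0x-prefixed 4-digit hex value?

0x6810

s_0 = plaintext = 0x4A12
s_1 = Round(s_0, k_0) = 0x125E
s_2 = Round(s_1, k_1) = 0x5E68
s_3 = Round(s_2, k_2) = 0x6810
s_4 = Round(s_3, k_3) = 0x1054
s_5 = Round(s_4, k_4) = 0x54DA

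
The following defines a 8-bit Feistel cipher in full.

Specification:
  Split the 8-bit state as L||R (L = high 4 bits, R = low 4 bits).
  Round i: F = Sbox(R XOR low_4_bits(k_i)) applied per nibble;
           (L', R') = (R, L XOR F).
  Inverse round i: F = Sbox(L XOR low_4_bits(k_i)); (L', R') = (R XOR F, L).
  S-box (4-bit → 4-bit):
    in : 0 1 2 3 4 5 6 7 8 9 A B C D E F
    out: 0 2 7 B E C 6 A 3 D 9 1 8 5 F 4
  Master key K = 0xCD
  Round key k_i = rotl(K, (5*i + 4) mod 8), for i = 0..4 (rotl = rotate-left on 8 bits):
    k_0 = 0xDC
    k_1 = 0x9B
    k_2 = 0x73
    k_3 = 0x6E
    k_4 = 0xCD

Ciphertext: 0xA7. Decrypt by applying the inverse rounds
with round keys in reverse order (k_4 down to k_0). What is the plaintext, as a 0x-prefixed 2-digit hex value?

0xE3

s_0 = ciphertext = 0xA7
s_1 = InvRound(s_0, k_4) = 0xDA
s_2 = InvRound(s_1, k_3) = 0x1D
s_3 = InvRound(s_2, k_2) = 0xA1
s_4 = InvRound(s_3, k_1) = 0x3A
s_5 = InvRound(s_4, k_0) = 0xE3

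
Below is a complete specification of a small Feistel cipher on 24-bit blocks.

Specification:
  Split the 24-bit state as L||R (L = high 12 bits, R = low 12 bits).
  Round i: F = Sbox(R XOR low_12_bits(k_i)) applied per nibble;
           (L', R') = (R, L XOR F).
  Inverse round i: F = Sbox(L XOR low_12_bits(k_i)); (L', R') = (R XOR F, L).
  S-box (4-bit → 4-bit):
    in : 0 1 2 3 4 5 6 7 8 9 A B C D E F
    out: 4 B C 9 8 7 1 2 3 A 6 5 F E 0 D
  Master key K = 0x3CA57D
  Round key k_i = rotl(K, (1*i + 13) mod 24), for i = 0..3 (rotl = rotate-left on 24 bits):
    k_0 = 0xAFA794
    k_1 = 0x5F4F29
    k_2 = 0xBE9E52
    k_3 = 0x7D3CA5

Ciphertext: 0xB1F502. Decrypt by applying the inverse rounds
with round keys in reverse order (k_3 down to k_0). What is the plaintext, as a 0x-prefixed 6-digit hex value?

s_0 = ciphertext = 0xB1F502
s_1 = InvRound(s_0, k_3) = 0x754B1F
s_2 = InvRound(s_1, k_2) = 0x15E754
s_3 = InvRound(s_2, k_1) = 0x77615E
s_4 = InvRound(s_3, k_0) = 0x552776

0x552776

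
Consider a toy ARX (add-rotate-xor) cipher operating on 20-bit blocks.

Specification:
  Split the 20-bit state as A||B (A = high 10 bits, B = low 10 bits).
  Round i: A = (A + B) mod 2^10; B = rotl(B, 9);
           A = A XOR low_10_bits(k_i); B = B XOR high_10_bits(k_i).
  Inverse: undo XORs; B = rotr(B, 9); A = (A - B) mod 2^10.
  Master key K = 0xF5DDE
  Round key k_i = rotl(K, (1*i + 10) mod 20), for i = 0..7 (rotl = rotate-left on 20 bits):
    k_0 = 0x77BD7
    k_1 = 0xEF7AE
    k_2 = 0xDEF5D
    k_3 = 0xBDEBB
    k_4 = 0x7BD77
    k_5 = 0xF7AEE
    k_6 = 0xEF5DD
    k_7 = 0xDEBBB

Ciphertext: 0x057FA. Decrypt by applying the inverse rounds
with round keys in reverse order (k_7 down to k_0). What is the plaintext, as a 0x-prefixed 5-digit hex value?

0xCB16B

s_0 = ciphertext = 0x057FA
s_1 = InvRound(s_0, k_7) = 0xAB900
s_2 = InvRound(s_1, k_6) = 0x7E17B
s_3 = InvRound(s_2, k_5) = 0x72D4B
s_4 = InvRound(s_3, k_4) = 0xDD148
s_5 = InvRound(s_4, k_3) = 0x9437F
s_6 = InvRound(s_5, k_2) = 0x41408
s_7 = InvRound(s_6, k_1) = 0xD036B
s_8 = InvRound(s_7, k_0) = 0xCB16B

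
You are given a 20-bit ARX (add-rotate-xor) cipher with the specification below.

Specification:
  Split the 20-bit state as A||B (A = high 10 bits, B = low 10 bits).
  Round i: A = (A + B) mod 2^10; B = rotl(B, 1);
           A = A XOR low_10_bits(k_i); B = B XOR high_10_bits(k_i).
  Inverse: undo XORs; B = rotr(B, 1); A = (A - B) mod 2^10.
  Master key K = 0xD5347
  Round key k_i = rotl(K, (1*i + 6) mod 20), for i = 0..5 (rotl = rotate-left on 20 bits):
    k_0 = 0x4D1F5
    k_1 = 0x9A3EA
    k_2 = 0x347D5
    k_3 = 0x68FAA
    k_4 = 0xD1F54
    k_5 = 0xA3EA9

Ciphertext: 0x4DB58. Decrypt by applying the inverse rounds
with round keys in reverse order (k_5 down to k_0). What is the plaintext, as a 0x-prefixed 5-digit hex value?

0x719CD

s_0 = ciphertext = 0x4DB58
s_1 = InvRound(s_0, k_5) = 0x2D2EB
s_2 = InvRound(s_1, k_4) = 0xC28D6
s_3 = InvRound(s_2, k_3) = 0x79ABA
s_4 = InvRound(s_3, k_2) = 0xBFB35
s_5 = InvRound(s_4, k_1) = 0x99AAE
s_6 = InvRound(s_5, k_0) = 0x719CD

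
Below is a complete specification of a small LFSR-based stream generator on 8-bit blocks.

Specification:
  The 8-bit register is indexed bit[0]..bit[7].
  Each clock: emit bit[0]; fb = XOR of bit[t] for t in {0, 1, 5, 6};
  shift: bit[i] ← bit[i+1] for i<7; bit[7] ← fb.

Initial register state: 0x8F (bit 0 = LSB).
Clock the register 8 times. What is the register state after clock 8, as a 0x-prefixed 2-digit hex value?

reg_0 = 0x8F
clock 1: out=1, reg = 0x47
clock 2: out=1, reg = 0xA3
clock 3: out=1, reg = 0xD1
clock 4: out=1, reg = 0x68
clock 5: out=0, reg = 0x34
clock 6: out=0, reg = 0x9A
clock 7: out=0, reg = 0xCD
clock 8: out=1, reg = 0x66

0x66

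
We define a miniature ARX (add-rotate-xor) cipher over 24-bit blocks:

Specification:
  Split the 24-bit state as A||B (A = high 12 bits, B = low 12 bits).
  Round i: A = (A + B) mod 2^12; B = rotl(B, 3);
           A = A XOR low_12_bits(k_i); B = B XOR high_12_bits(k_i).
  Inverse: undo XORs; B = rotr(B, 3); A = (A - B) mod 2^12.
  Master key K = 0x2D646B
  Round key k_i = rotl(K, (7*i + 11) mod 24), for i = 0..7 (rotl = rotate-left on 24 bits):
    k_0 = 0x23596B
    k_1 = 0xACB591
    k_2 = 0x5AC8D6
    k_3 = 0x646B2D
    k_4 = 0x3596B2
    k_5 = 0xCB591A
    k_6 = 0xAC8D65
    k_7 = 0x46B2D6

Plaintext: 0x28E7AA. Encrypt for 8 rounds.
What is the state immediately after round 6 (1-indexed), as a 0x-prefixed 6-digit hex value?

s_0 = plaintext = 0x28E7AA
s_1 = Round(s_0, k_0) = 0x353F66
s_2 = Round(s_1, k_1) = 0x7281FC
s_3 = Round(s_2, k_2) = 0x1F2A4C
s_4 = Round(s_3, k_3) = 0x713423
s_5 = Round(s_4, k_4) = 0xD84243
s_6 = Round(s_5, k_5) = 0x6DDEAC
s_7 = Round(s_6, k_6) = 0x8ECFAF
s_8 = Round(s_7, k_7) = 0xA4D914

0x6DDEAC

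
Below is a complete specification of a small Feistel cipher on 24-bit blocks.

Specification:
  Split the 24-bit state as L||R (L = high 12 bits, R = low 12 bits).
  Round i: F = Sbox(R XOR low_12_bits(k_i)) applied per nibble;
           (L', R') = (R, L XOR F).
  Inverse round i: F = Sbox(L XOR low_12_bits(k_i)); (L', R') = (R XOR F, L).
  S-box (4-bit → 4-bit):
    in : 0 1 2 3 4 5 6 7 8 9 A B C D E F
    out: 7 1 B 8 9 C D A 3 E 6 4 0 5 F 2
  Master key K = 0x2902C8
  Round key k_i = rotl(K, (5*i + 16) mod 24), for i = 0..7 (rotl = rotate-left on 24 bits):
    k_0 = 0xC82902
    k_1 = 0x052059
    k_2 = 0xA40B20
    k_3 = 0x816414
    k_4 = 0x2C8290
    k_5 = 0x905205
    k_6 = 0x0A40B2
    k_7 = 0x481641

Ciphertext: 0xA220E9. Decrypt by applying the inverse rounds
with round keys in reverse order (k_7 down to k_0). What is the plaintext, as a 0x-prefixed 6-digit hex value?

0x821747

s_0 = ciphertext = 0xA220E9
s_1 = InvRound(s_0, k_7) = 0x031A22
s_2 = InvRound(s_1, k_6) = 0xD1A031
s_3 = InvRound(s_2, k_5) = 0x223D1A
s_4 = InvRound(s_3, k_4) = 0xA52223
s_5 = InvRound(s_4, k_3) = 0xDBEA52
s_6 = InvRound(s_5, k_2) = 0x7BDDBE
s_7 = InvRound(s_6, k_1) = 0x7477BD
s_8 = InvRound(s_7, k_0) = 0x821747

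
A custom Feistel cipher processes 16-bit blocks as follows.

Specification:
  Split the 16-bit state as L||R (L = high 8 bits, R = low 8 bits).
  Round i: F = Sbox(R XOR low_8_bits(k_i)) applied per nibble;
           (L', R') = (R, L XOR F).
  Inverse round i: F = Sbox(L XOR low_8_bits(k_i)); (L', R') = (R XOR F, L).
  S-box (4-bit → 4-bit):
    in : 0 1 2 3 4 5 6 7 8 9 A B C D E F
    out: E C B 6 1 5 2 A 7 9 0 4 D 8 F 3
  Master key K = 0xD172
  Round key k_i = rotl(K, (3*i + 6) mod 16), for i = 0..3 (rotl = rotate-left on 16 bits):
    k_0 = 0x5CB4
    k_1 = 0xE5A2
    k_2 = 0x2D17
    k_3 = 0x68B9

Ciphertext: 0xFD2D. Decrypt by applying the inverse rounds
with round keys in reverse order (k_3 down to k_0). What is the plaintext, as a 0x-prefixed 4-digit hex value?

0xE4C8

s_0 = ciphertext = 0xFD2D
s_1 = InvRound(s_0, k_3) = 0x3CFD
s_2 = InvRound(s_1, k_2) = 0x493C
s_3 = InvRound(s_2, k_1) = 0xC849
s_4 = InvRound(s_3, k_0) = 0xE4C8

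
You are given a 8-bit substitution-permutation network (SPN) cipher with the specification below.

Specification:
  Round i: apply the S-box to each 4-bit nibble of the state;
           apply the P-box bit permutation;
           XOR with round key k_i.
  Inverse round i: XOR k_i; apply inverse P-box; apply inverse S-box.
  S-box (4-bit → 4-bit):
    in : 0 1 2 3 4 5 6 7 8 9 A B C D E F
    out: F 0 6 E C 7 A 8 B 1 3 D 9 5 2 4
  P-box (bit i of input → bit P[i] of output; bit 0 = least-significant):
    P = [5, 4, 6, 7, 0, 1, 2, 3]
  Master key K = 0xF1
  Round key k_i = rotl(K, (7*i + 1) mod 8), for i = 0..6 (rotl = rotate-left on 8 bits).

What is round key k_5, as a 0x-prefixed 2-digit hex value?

K = 0xF1
k_0 = rotl(K, (7*0+1) mod 8) = rotl(K, 1) = 0xE3
k_1 = rotl(K, (7*1+1) mod 8) = rotl(K, 0) = 0xF1
k_2 = rotl(K, (7*2+1) mod 8) = rotl(K, 7) = 0xF8
k_3 = rotl(K, (7*3+1) mod 8) = rotl(K, 6) = 0x7C
k_4 = rotl(K, (7*4+1) mod 8) = rotl(K, 5) = 0x3E
k_5 = rotl(K, (7*5+1) mod 8) = rotl(K, 4) = 0x1F

0x1F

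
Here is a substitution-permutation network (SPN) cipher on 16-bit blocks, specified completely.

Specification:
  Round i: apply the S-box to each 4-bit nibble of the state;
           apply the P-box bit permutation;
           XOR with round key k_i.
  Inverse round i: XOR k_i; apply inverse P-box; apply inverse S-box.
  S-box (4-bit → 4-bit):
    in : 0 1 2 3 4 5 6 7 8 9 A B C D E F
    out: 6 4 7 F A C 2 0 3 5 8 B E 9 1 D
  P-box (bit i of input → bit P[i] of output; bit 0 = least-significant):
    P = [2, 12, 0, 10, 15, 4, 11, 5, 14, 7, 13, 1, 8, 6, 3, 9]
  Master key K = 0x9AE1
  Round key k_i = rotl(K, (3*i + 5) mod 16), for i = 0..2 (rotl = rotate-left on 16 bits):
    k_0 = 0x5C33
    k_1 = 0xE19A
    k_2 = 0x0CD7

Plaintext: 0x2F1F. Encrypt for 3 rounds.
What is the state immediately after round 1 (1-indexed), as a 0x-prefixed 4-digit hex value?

0x317C

s_0 = plaintext = 0x2F1F
s_1 = Round(s_0, k_0) = 0x317C
s_2 = Round(s_1, k_1) = 0xD6D3
s_3 = Round(s_2, k_2) = 0x9B72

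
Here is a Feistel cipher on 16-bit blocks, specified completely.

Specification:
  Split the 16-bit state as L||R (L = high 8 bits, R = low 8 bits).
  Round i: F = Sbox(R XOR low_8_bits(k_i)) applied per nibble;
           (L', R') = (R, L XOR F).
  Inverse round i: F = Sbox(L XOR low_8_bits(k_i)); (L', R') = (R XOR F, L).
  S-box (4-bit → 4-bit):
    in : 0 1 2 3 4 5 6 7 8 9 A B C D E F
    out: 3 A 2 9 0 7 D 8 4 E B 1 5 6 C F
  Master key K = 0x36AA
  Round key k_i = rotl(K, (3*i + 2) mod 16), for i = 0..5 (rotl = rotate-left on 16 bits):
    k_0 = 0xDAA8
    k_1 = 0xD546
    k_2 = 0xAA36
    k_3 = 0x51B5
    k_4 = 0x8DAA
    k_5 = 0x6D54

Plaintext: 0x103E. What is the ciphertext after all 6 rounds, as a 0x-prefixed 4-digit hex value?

0x57DB

s_0 = plaintext = 0x103E
s_1 = Round(s_0, k_0) = 0x3EFD
s_2 = Round(s_1, k_1) = 0xFD2F
s_3 = Round(s_2, k_2) = 0x2F53
s_4 = Round(s_3, k_3) = 0x53E2
s_5 = Round(s_4, k_4) = 0xE257
s_6 = Round(s_5, k_5) = 0x57DB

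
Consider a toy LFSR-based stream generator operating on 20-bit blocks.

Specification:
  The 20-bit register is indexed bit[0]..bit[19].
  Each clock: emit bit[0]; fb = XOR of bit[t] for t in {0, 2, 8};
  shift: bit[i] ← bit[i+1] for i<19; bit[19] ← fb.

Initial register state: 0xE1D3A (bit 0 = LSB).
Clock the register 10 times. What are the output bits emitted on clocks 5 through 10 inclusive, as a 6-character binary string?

110010

reg_0 = 0xE1D3A
clock 1: out=0, reg = 0xF0E9D
clock 2: out=1, reg = 0x7874E
clock 3: out=0, reg = 0x3C3A7
clock 4: out=1, reg = 0x9E1D3
clock 5: out=1, reg = 0x4F0E9
clock 6: out=1, reg = 0xA7874
clock 7: out=0, reg = 0xD3C3A
clock 8: out=0, reg = 0x69E1D
clock 9: out=1, reg = 0x34F0E
clock 10: out=0, reg = 0x1A787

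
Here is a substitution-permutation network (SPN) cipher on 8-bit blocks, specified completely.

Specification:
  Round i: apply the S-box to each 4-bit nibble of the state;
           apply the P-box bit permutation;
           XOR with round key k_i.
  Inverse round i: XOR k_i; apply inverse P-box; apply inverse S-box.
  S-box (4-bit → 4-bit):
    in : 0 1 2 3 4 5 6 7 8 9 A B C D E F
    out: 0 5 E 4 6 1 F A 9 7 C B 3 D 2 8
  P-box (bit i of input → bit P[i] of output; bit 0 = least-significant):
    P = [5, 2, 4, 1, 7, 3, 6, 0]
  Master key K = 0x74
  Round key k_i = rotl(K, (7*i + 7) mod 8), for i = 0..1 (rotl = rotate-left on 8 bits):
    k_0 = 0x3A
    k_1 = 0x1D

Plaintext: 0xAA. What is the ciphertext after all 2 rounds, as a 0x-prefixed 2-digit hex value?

s_0 = plaintext = 0xAA
s_1 = Round(s_0, k_0) = 0x69
s_2 = Round(s_1, k_1) = 0xE0

0xE0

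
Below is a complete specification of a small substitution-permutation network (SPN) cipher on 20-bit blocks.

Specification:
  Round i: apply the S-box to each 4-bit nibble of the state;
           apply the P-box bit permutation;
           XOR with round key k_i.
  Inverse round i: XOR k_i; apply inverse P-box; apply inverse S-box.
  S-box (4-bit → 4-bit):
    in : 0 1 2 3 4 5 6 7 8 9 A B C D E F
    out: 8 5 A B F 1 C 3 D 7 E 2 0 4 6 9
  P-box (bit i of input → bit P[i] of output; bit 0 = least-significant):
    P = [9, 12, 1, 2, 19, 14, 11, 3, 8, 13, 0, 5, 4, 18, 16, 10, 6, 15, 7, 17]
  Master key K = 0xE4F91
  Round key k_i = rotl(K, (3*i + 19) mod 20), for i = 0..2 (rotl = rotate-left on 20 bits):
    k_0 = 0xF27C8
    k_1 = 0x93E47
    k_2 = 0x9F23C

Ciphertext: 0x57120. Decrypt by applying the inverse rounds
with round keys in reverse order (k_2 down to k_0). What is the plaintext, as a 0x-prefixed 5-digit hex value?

s_0 = ciphertext = 0x57120
s_1 = InvRound(s_0, k_2) = 0xB75FF
s_2 = InvRound(s_1, k_1) = 0x65FA5
s_3 = InvRound(s_2, k_0) = 0x5DA42

0x5DA42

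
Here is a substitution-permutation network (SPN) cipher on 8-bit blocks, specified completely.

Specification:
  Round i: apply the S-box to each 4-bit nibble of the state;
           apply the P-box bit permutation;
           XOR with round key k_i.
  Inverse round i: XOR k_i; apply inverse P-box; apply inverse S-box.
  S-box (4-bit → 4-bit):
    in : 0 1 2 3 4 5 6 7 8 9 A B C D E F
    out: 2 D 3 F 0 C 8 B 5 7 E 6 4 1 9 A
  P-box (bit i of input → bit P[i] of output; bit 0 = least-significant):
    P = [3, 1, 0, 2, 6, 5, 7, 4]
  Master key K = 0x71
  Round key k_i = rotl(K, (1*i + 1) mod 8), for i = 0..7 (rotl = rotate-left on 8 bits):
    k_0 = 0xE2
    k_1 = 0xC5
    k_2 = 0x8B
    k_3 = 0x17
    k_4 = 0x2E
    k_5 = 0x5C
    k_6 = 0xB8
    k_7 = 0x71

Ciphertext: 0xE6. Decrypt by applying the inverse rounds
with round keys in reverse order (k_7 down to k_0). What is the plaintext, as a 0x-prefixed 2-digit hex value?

s_0 = ciphertext = 0xE6
s_1 = InvRound(s_0, k_7) = 0x5A
s_2 = InvRound(s_1, k_6) = 0x90
s_3 = InvRound(s_2, k_5) = 0x8E
s_4 = InvRound(s_3, k_4) = 0xB4
s_5 = InvRound(s_4, k_3) = 0xBB
s_6 = InvRound(s_5, k_2) = 0xF4
s_7 = InvRound(s_6, k_1) = 0xFC
s_8 = InvRound(s_7, k_0) = 0x67

0x67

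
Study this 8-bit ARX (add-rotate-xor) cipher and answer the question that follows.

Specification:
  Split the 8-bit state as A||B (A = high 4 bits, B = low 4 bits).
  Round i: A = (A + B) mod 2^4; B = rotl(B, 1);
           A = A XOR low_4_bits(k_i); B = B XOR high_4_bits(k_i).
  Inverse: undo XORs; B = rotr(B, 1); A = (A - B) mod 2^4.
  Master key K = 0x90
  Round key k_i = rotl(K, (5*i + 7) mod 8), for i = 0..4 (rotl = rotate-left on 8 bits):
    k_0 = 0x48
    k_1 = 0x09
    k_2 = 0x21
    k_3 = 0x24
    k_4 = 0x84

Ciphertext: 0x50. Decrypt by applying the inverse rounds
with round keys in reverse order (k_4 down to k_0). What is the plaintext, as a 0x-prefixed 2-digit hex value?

0xA0

s_0 = ciphertext = 0x50
s_1 = InvRound(s_0, k_4) = 0xD4
s_2 = InvRound(s_1, k_3) = 0x63
s_3 = InvRound(s_2, k_2) = 0xF8
s_4 = InvRound(s_3, k_1) = 0x24
s_5 = InvRound(s_4, k_0) = 0xA0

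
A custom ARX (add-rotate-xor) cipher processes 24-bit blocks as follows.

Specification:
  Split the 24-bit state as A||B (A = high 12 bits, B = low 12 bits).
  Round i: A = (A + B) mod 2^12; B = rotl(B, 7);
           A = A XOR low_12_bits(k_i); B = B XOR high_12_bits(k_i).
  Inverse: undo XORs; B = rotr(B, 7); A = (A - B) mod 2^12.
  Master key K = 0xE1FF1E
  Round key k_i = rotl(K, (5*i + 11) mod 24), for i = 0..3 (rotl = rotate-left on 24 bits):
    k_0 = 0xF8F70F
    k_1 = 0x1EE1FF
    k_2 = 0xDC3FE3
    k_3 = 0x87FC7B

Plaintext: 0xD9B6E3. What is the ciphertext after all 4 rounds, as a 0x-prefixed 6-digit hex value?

s_0 = plaintext = 0xD9B6E3
s_1 = Round(s_0, k_0) = 0x371E38
s_2 = Round(s_1, k_1) = 0x056D9F
s_3 = Round(s_2, k_2) = 0x21622F
s_4 = Round(s_3, k_3) = 0x83EFEE

0x83EFEE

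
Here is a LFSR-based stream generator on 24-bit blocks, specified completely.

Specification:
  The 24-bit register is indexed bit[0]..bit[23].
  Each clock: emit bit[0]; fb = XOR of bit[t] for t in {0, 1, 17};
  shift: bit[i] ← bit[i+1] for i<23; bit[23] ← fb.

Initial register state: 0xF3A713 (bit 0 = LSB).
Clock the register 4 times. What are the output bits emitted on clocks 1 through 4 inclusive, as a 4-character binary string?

1100

reg_0 = 0xF3A713
clock 1: out=1, reg = 0xF9D389
clock 2: out=1, reg = 0xFCE9C4
clock 3: out=0, reg = 0x7E74E2
clock 4: out=0, reg = 0x3F3A71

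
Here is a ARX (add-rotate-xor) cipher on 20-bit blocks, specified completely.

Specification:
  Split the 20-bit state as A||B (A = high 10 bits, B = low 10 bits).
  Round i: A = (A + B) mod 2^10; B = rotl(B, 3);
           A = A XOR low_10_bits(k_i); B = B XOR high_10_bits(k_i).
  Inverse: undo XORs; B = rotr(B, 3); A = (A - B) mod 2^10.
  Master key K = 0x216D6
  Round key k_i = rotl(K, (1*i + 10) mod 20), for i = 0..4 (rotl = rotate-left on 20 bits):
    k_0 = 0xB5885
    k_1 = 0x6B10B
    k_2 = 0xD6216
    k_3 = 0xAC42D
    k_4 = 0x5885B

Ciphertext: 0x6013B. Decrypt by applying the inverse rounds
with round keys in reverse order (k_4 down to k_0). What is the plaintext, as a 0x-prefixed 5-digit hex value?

s_0 = ciphertext = 0x6013B
s_1 = InvRound(s_0, k_4) = 0x5408B
s_2 = InvRound(s_1, k_3) = 0x0D947
s_3 = InvRound(s_2, k_2) = 0x977C3
s_4 = InvRound(s_3, k_1) = 0xE27CD
s_5 = InvRound(s_4, k_0) = 0x5A5A3

0x5A5A3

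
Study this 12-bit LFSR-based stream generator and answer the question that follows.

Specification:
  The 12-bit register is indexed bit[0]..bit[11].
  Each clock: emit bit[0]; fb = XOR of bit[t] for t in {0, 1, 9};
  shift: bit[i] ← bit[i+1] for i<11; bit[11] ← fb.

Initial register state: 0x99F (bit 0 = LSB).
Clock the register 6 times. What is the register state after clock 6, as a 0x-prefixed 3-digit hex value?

0xD26

reg_0 = 0x99F
clock 1: out=1, reg = 0x4CF
clock 2: out=1, reg = 0x267
clock 3: out=1, reg = 0x933
clock 4: out=1, reg = 0x499
clock 5: out=1, reg = 0xA4C
clock 6: out=0, reg = 0xD26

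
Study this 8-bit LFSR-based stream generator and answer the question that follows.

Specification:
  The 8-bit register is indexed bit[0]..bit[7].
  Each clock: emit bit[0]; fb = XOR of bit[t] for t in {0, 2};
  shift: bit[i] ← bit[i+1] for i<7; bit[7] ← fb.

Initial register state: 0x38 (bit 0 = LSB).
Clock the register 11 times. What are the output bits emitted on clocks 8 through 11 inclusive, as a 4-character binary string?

reg_0 = 0x38
clock 1: out=0, reg = 0x1C
clock 2: out=0, reg = 0x8E
clock 3: out=0, reg = 0xC7
clock 4: out=1, reg = 0x63
clock 5: out=1, reg = 0xB1
clock 6: out=1, reg = 0xD8
clock 7: out=0, reg = 0x6C
clock 8: out=0, reg = 0xB6
clock 9: out=0, reg = 0xDB
clock 10: out=1, reg = 0xED
clock 11: out=1, reg = 0x76

0011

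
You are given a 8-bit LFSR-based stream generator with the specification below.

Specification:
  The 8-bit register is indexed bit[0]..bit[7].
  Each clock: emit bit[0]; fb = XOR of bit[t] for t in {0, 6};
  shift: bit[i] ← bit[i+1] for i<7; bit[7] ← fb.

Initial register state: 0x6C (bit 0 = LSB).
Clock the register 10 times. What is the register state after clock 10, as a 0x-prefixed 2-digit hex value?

0x12

reg_0 = 0x6C
clock 1: out=0, reg = 0xB6
clock 2: out=0, reg = 0x5B
clock 3: out=1, reg = 0x2D
clock 4: out=1, reg = 0x96
clock 5: out=0, reg = 0x4B
clock 6: out=1, reg = 0x25
clock 7: out=1, reg = 0x92
clock 8: out=0, reg = 0x49
clock 9: out=1, reg = 0x24
clock 10: out=0, reg = 0x12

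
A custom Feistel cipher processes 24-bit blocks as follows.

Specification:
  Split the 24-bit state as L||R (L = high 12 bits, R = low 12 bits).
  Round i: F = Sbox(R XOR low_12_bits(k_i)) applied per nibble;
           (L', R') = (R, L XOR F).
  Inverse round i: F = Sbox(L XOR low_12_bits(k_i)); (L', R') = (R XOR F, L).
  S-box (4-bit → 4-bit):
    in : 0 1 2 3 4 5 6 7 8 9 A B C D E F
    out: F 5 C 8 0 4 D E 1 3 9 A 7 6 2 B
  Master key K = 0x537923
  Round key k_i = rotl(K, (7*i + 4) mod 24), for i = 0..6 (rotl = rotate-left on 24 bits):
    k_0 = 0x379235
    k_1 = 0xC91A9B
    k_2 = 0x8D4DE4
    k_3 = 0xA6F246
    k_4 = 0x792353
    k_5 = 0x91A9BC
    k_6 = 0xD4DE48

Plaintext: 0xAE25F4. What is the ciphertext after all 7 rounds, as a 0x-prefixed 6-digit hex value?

s_0 = plaintext = 0xAE25F4
s_1 = Round(s_0, k_0) = 0x5F4497
s_2 = Round(s_1, k_1) = 0x497703
s_3 = Round(s_2, k_2) = 0x703DB9
s_4 = Round(s_3, k_3) = 0xDB9CB8
s_5 = Round(s_4, k_4) = 0xCB8693
s_6 = Round(s_5, k_5) = 0x693773
s_7 = Round(s_6, k_6) = 0x773519

0x773519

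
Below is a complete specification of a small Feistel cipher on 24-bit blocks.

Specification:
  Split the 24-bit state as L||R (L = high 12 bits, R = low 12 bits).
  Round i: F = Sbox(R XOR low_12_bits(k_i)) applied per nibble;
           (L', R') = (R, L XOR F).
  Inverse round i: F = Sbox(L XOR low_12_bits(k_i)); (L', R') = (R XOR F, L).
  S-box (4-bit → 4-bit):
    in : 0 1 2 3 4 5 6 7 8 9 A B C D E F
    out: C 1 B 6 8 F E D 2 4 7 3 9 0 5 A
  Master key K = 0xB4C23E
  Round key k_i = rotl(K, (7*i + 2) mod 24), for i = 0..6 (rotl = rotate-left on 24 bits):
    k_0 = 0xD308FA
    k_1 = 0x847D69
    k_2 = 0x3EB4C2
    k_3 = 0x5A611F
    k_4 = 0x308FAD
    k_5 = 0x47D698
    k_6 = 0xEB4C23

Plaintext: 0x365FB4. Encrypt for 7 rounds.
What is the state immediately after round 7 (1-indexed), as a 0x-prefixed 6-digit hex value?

0x2E122F

s_0 = plaintext = 0x365FB4
s_1 = Round(s_0, k_0) = 0xFB4EE0
s_2 = Round(s_1, k_1) = 0xEE0990
s_3 = Round(s_2, k_2) = 0x990E1B
s_4 = Round(s_3, k_3) = 0xE1B358
s_5 = Round(s_4, k_4) = 0x3587B4
s_6 = Round(s_5, k_5) = 0x7B42E1
s_7 = Round(s_6, k_6) = 0x2E122F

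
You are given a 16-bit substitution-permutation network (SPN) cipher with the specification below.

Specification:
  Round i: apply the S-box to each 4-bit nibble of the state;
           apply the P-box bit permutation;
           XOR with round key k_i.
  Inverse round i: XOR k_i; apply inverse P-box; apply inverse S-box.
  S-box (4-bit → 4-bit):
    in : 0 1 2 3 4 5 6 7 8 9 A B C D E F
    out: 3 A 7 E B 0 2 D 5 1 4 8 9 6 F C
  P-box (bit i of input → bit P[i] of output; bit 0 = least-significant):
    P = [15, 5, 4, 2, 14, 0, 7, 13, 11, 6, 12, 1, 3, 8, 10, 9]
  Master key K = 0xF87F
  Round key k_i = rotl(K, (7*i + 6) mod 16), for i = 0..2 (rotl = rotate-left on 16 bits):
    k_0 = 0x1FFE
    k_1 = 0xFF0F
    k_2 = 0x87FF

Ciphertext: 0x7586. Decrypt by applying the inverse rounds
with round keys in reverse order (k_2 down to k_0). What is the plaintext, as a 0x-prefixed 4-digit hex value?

s_0 = ciphertext = 0x7586
s_1 = InvRound(s_0, k_2) = 0xCD42
s_2 = InvRound(s_1, k_1) = 0xCD1B
s_3 = InvRound(s_2, k_0) = 0xBD24

0xBD24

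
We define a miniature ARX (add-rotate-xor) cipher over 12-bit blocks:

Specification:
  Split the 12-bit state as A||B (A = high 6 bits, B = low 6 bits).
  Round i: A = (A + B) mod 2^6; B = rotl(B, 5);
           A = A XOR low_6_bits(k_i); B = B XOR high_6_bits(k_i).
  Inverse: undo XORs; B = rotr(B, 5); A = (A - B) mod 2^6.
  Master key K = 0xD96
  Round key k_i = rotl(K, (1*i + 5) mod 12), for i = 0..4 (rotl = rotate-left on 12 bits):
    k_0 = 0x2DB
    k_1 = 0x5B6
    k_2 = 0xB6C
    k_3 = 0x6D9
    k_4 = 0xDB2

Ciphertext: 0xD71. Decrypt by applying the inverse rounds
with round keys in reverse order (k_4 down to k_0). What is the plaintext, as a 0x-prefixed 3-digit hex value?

s_0 = ciphertext = 0xD71
s_1 = InvRound(s_0, k_4) = 0xE4E
s_2 = InvRound(s_1, k_3) = 0xDAA
s_3 = InvRound(s_2, k_2) = 0x30E
s_4 = InvRound(s_3, k_1) = 0x2B0
s_5 = InvRound(s_4, k_0) = 0x6B7

0x6B7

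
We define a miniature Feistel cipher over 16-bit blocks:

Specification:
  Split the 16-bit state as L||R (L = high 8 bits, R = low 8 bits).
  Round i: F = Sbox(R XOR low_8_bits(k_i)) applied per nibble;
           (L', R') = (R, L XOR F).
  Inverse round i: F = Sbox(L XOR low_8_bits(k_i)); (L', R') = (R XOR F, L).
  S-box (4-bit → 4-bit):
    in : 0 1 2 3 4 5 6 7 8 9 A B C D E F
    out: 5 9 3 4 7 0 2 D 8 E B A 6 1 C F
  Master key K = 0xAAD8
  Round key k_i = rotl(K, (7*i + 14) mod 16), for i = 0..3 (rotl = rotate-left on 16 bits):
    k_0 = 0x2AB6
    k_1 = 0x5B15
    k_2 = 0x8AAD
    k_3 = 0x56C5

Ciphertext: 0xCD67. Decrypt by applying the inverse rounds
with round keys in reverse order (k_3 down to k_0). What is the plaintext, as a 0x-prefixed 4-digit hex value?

s_0 = ciphertext = 0xCD67
s_1 = InvRound(s_0, k_3) = 0x3FCD
s_2 = InvRound(s_1, k_2) = 0x2E3F
s_3 = InvRound(s_2, k_1) = 0x752E
s_4 = InvRound(s_3, k_0) = 0x4A75

0x4A75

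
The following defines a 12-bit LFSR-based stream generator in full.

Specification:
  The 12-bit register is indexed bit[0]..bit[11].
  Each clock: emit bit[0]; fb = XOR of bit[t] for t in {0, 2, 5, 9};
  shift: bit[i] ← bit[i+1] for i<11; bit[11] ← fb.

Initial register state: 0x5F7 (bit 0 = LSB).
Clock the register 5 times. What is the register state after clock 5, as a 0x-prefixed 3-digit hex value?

reg_0 = 0x5F7
clock 1: out=1, reg = 0xAFB
clock 2: out=1, reg = 0xD7D
clock 3: out=1, reg = 0xEBE
clock 4: out=0, reg = 0xF5F
clock 5: out=1, reg = 0xFAF

0xFAF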